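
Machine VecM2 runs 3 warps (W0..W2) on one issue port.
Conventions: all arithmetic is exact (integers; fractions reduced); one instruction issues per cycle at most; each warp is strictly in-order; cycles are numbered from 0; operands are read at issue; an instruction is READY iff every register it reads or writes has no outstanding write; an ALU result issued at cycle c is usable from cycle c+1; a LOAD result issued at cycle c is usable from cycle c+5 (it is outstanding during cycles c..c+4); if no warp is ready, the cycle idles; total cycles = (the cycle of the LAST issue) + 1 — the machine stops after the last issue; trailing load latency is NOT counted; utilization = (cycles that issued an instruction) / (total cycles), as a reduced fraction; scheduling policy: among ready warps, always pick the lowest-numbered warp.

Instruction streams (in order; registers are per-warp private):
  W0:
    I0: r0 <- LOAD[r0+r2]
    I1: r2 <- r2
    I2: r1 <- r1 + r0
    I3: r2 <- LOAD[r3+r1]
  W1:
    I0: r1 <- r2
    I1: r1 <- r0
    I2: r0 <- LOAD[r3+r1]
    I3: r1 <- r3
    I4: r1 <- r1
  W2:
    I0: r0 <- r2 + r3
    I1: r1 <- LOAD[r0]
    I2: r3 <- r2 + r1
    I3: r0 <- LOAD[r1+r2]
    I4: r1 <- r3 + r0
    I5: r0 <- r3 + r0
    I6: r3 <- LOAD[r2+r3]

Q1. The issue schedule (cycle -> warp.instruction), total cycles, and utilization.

cycle 0: W0.I0
cycle 1: W0.I1
cycle 2: W1.I0
cycle 3: W1.I1
cycle 4: W1.I2
cycle 5: W0.I2
cycle 6: W0.I3
cycle 7: W1.I3
cycle 8: W1.I4
cycle 9: W2.I0
cycle 10: W2.I1
cycle 11: idle
cycle 12: idle
cycle 13: idle
cycle 14: idle
cycle 15: W2.I2
cycle 16: W2.I3
cycle 17: idle
cycle 18: idle
cycle 19: idle
cycle 20: idle
cycle 21: W2.I4
cycle 22: W2.I5
cycle 23: W2.I6

Answer: 24 cycles, utilization 2/3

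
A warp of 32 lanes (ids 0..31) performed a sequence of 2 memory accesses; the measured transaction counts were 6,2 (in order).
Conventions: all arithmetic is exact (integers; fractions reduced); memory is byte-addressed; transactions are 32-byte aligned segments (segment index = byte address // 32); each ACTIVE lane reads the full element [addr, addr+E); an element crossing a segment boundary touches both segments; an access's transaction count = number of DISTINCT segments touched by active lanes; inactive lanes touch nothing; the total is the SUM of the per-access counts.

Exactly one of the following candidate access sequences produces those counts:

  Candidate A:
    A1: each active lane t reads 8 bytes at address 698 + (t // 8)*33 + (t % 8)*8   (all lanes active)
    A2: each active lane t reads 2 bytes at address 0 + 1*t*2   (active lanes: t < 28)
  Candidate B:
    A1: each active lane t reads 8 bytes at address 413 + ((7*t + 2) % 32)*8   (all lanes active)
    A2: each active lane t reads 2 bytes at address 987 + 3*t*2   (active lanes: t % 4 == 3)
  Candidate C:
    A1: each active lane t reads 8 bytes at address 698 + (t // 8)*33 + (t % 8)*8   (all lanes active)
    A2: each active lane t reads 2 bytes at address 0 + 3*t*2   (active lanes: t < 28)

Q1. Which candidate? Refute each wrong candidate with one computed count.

B: A1 gives 9 transactions, not 6
C: A2 gives 6 transactions, not 2
A: all counts match (6,2)

Answer: A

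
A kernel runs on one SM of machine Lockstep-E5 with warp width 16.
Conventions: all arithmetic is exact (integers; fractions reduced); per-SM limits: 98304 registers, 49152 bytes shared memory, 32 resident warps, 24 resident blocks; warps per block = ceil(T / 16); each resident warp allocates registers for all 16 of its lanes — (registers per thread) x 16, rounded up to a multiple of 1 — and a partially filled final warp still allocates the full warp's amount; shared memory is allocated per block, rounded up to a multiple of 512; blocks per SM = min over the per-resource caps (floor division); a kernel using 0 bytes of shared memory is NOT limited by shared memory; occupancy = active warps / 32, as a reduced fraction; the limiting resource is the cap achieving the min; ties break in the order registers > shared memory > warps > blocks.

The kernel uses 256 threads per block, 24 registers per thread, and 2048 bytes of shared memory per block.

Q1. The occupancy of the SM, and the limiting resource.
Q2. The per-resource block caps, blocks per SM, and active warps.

Answer: occupancy 1, limited by warps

registers: 16 blocks
shared memory: 24 blocks
warps: 2 blocks
blocks: 24 blocks

Answer: 2 blocks, 32 active warps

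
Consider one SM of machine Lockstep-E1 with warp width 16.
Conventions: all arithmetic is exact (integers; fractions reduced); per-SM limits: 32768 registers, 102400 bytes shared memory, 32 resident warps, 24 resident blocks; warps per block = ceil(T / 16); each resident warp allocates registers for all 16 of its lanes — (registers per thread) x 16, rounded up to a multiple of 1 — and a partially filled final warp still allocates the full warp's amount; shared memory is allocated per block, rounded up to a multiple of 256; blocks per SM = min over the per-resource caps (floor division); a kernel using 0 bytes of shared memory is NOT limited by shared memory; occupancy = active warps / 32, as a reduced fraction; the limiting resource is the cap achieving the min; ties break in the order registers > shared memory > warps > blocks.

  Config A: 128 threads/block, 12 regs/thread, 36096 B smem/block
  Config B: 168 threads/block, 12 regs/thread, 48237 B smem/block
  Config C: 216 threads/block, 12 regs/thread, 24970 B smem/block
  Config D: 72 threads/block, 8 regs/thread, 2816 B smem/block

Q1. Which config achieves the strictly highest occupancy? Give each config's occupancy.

occupancies: A 1/2, B 11/16, C 7/8, D 15/16

Answer: D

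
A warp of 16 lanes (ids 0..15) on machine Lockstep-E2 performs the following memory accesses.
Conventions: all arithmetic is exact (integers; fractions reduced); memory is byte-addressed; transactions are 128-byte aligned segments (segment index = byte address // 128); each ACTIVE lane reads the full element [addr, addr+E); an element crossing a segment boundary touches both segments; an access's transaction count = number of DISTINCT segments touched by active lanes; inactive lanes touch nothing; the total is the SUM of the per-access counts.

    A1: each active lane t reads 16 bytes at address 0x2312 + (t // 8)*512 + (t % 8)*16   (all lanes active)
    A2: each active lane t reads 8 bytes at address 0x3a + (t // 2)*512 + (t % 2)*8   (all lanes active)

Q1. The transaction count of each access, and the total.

A1: 4 transactions
A2: 8 transactions

Answer: 4,8; total 12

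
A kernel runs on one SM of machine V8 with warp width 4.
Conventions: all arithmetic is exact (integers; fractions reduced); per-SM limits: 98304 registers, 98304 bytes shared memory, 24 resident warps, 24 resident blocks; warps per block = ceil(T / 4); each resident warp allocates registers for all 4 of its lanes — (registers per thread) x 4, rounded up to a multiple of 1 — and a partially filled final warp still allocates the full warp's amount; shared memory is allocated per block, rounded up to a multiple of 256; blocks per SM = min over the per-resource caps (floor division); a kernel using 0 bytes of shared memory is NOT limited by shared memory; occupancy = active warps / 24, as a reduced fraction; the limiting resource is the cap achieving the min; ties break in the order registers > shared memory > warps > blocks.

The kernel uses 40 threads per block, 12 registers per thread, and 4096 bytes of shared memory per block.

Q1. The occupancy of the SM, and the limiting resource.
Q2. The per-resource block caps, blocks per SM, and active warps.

Answer: occupancy 5/6, limited by warps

registers: 204 blocks
shared memory: 24 blocks
warps: 2 blocks
blocks: 24 blocks

Answer: 2 blocks, 20 active warps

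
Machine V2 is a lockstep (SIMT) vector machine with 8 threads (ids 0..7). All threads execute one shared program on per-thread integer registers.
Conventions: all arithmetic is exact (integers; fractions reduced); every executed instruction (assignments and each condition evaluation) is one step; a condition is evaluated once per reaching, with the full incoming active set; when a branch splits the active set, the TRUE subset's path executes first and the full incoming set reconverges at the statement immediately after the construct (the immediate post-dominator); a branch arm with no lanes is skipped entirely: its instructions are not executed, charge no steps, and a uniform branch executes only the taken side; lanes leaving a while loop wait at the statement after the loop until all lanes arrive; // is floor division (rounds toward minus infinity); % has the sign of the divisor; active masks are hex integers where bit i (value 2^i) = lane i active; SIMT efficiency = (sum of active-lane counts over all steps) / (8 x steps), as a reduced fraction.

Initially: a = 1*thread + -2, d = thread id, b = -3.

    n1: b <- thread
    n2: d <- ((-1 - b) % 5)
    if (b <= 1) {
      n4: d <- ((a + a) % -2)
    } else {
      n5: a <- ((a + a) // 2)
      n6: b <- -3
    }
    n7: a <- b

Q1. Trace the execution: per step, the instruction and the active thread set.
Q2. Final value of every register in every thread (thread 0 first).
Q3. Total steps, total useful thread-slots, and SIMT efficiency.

step 0: b <- thread                  0xff
step 1: d <- ((-1 - b) % 5)          0xff
step 2: eval (b <= 1)                0xff
step 3: d <- ((a + a) % -2)          0x03
step 4: a <- ((a + a) // 2)          0xfc
step 5: b <- -3                      0xfc
step 6: a <- b                       0xff

Answer: 7 steps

a: 0,1,-3,-3,-3,-3,-3,-3
d: 0,0,2,1,0,4,3,2
b: 0,1,-3,-3,-3,-3,-3,-3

steps = 7; useful = 46; efficiency = 46/56 = 23/28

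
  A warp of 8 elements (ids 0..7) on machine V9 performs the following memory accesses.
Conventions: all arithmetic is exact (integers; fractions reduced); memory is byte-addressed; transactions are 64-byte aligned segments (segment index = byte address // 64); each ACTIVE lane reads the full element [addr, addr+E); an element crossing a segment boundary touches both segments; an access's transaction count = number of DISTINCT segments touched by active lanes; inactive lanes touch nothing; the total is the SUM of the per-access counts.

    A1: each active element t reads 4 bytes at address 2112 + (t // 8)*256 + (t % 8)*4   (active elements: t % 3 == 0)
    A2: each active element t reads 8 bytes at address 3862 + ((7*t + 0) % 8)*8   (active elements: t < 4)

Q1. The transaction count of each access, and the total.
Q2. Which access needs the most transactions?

A1: 1 transaction
A2: 2 transactions

Answer: 1,2; total 3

Answer: A2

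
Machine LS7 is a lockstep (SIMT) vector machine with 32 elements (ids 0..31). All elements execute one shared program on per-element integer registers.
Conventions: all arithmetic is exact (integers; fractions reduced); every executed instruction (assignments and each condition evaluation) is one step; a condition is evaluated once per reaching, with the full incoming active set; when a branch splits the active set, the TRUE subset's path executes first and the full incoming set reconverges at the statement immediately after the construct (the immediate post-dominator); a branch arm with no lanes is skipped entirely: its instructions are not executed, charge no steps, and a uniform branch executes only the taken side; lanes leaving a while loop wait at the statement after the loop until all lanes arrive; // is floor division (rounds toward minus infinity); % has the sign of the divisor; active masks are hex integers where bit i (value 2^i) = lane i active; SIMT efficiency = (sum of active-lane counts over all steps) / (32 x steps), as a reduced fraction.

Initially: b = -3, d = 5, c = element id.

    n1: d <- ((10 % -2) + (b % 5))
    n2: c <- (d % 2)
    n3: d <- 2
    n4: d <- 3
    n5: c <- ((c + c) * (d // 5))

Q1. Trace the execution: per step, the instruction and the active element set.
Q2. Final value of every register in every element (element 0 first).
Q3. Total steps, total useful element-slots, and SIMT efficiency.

step 0: d <- ((10 % -2) + (b % 5))   0xffffffff
step 1: c <- (d % 2)                 0xffffffff
step 2: d <- 2                       0xffffffff
step 3: d <- 3                       0xffffffff
step 4: c <- ((c + c) * (d // 5))    0xffffffff

Answer: 5 steps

b: -3,-3,-3,-3,-3,-3,-3,-3,-3,-3,-3,-3,-3,-3,-3,-3,-3,-3,-3,-3,-3,-3,-3,-3,-3,-3,-3,-3,-3,-3,-3,-3
d: 3,3,3,3,3,3,3,3,3,3,3,3,3,3,3,3,3,3,3,3,3,3,3,3,3,3,3,3,3,3,3,3
c: 0,0,0,0,0,0,0,0,0,0,0,0,0,0,0,0,0,0,0,0,0,0,0,0,0,0,0,0,0,0,0,0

steps = 5; useful = 160; efficiency = 160/160 = 1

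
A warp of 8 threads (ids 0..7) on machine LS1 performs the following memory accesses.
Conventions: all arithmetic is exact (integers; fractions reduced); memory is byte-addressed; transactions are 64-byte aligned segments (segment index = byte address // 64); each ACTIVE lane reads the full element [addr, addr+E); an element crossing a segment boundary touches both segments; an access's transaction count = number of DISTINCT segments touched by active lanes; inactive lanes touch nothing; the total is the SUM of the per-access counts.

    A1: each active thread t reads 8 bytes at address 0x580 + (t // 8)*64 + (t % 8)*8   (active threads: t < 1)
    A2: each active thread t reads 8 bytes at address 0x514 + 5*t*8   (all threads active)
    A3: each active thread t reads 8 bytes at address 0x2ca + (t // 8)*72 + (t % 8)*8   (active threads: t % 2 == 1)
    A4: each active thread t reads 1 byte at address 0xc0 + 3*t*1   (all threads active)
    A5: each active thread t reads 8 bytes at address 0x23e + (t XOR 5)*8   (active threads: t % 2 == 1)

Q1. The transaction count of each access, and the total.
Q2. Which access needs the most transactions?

A1: 1 transaction
A2: 5 transactions
A3: 2 transactions
A4: 1 transaction
A5: 2 transactions

Answer: 1,5,2,1,2; total 11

Answer: A2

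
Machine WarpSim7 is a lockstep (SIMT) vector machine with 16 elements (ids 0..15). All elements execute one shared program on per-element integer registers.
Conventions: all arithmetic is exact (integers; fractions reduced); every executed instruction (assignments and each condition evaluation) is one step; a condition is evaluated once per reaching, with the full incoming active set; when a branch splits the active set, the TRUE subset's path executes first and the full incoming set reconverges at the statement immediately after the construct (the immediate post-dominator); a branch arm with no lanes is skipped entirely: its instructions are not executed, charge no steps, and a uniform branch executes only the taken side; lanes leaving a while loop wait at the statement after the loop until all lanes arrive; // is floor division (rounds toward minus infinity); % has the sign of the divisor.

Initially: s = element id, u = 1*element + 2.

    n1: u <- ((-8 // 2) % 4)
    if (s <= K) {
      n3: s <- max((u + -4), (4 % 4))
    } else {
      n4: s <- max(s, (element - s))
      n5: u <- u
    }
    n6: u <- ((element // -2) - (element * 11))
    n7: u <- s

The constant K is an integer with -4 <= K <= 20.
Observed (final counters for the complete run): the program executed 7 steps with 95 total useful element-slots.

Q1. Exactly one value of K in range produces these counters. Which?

Answer: K = 0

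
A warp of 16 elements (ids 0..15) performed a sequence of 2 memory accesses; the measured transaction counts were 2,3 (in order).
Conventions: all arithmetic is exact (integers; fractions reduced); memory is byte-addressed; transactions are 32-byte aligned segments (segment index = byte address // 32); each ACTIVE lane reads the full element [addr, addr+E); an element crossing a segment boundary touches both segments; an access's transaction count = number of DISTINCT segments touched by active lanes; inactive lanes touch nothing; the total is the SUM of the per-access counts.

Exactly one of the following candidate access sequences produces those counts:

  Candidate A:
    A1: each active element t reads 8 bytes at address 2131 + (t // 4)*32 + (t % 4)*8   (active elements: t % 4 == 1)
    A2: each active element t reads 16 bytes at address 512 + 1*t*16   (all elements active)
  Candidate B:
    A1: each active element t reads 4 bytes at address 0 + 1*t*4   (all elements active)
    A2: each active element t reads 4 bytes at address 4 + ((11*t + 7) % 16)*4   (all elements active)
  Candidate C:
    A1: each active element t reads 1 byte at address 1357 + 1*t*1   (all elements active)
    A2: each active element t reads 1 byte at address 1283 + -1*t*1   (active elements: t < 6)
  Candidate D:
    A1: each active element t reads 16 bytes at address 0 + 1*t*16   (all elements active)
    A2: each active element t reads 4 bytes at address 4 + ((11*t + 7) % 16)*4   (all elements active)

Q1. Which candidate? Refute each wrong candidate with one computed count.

A: A1 gives 5 transactions, not 2
C: A1 gives 1 transaction, not 2
D: A1 gives 8 transactions, not 2
B: all counts match (2,3)

Answer: B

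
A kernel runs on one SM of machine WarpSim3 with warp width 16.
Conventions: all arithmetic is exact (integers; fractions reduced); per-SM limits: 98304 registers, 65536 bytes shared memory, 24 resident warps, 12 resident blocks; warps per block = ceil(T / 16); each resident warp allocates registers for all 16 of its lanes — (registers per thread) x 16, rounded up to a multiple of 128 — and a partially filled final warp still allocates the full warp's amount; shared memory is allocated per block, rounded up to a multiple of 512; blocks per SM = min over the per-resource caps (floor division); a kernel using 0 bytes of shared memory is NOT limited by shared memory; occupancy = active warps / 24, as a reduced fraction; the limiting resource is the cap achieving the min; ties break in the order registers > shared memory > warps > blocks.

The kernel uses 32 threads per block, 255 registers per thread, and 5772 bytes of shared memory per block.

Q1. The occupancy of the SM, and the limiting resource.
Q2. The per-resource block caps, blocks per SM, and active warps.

Answer: occupancy 5/6, limited by shared memory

registers: 12 blocks
shared memory: 10 blocks
warps: 12 blocks
blocks: 12 blocks

Answer: 10 blocks, 20 active warps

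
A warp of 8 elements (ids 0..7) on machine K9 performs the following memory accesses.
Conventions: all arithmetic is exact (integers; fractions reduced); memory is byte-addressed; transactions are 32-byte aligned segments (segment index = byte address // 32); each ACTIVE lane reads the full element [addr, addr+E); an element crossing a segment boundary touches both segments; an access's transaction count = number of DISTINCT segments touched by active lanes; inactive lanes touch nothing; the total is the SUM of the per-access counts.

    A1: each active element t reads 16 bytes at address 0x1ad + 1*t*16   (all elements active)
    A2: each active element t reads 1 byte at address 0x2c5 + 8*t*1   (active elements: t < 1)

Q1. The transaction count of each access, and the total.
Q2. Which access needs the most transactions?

A1: 5 transactions
A2: 1 transaction

Answer: 5,1; total 6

Answer: A1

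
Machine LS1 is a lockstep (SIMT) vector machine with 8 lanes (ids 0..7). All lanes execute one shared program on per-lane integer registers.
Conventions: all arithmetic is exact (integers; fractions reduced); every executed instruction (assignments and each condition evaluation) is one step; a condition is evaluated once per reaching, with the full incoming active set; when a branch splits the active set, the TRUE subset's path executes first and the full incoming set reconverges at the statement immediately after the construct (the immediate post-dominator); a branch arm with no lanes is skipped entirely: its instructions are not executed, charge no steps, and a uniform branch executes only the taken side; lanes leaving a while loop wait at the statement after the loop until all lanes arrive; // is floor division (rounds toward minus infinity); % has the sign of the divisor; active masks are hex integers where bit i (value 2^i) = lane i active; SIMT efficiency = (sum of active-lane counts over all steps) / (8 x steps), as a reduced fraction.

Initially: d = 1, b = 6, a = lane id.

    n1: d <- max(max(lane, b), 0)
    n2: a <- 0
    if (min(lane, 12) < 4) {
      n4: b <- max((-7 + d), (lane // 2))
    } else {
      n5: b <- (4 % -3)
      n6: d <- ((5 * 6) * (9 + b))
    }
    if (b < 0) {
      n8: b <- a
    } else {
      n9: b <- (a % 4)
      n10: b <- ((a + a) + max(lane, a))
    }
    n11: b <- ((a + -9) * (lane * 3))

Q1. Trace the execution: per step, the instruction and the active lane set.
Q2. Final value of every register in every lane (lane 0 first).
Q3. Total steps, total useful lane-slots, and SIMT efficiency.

step 0: d <- max(max(lane, b), 0)    0xff
step 1: a <- 0                       0xff
step 2: eval (min(lane, 12) < 4)     0xff
step 3: b <- max((-7 + d), (lane // 2)) 0x0f
step 4: b <- (4 % -3)                0xf0
step 5: d <- ((5 * 6) * (9 + b))     0xf0
step 6: eval (b < 0)                 0xff
step 7: b <- a                       0xf0
step 8: b <- (a % 4)                 0x0f
step 9: b <- ((a + a) + max(lane, a)) 0x0f
step 10: b <- ((a + -9) * (lane * 3)) 0xff

Answer: 11 steps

d: 6,6,6,6,210,210,210,210
b: 0,-27,-54,-81,-108,-135,-162,-189
a: 0,0,0,0,0,0,0,0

steps = 11; useful = 64; efficiency = 64/88 = 8/11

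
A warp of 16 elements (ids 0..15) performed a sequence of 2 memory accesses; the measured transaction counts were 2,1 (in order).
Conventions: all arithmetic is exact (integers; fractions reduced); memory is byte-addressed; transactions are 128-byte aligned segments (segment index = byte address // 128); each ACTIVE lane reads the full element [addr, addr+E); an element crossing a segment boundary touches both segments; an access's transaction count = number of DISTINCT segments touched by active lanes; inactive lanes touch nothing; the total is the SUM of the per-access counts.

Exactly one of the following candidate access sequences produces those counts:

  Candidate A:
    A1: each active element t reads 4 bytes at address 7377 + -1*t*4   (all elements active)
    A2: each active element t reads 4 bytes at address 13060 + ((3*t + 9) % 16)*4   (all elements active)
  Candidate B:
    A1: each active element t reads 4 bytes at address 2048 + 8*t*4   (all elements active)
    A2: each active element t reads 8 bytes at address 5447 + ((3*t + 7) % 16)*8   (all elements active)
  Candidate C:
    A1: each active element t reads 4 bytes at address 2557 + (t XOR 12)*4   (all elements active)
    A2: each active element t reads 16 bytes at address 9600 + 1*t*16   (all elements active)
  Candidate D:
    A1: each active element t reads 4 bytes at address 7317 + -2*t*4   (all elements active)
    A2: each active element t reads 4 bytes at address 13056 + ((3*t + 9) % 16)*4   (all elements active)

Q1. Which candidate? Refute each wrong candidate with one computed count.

A: A1 gives 1 transaction, not 2
B: A1 gives 4 transactions, not 2
C: A2 gives 2 transactions, not 1
D: all counts match (2,1)

Answer: D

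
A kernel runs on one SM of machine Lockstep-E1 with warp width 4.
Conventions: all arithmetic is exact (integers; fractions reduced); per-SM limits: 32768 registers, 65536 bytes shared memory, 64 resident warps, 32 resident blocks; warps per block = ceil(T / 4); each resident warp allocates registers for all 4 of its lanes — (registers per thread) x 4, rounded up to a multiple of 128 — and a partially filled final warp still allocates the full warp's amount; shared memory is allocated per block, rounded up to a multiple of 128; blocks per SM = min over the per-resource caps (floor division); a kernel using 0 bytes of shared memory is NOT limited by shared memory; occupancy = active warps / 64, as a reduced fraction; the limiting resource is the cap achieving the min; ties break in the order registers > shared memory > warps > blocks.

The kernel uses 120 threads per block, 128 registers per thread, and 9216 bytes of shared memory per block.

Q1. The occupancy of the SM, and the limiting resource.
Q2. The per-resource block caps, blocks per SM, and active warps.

Answer: occupancy 15/16, limited by registers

registers: 2 blocks
shared memory: 7 blocks
warps: 2 blocks
blocks: 32 blocks

Answer: 2 blocks, 60 active warps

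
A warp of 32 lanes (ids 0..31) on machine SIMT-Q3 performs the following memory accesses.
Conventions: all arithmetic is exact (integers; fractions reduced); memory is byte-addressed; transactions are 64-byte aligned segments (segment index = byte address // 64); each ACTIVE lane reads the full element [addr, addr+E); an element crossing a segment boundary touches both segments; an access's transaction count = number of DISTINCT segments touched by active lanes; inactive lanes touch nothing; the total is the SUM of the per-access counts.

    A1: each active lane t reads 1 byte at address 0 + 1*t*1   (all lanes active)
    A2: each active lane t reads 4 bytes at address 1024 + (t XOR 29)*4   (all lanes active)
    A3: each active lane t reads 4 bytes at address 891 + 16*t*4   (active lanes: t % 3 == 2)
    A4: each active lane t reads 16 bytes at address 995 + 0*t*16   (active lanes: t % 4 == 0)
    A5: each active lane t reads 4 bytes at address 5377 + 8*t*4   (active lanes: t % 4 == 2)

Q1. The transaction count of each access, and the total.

A1: 1 transaction
A2: 2 transactions
A3: 10 transactions
A4: 1 transaction
A5: 8 transactions

Answer: 1,2,10,1,8; total 22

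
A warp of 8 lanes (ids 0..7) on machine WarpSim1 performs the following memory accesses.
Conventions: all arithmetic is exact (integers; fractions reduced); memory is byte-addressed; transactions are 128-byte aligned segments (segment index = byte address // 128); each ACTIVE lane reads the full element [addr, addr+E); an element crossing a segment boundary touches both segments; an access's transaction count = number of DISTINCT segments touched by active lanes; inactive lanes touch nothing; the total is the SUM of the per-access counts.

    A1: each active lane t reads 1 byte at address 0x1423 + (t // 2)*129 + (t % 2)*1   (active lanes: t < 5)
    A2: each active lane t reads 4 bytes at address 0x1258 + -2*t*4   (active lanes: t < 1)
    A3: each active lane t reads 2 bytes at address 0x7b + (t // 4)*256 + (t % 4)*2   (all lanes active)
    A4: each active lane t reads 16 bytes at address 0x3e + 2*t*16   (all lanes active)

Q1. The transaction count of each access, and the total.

A1: 3 transactions
A2: 1 transaction
A3: 4 transactions
A4: 3 transactions

Answer: 3,1,4,3; total 11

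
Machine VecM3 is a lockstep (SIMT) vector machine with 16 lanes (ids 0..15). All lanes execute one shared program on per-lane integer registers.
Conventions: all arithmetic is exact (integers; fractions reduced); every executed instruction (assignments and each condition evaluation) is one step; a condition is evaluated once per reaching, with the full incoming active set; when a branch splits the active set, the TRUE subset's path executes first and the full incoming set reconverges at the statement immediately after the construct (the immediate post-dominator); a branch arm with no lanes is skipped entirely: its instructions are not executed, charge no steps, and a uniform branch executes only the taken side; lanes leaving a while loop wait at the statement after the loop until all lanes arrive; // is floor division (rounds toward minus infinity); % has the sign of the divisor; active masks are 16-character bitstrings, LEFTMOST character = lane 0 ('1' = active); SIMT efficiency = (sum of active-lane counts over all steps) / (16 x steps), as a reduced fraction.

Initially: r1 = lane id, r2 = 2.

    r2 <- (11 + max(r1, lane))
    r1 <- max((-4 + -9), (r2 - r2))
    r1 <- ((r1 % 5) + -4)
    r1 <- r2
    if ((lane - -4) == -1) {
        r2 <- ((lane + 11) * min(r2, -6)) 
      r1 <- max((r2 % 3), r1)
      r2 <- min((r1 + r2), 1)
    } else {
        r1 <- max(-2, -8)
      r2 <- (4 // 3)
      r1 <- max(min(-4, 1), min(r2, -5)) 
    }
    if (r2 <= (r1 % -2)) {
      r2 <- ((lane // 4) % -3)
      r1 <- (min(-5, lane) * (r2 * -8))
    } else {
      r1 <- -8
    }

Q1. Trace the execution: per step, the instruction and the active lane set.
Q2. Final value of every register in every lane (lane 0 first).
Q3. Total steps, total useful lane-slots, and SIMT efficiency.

step 0: r2 <- (11 + max(r1, lane))   1111111111111111
step 1: r1 <- max((-4 + -9), (r2 - r2)) 1111111111111111
step 2: r1 <- ((r1 % 5) + -4)        1111111111111111
step 3: r1 <- r2                     1111111111111111
step 4: eval ((lane - -4) == -1)     1111111111111111
step 5: r1 <- max(-2, -8)            1111111111111111
step 6: r2 <- (4 // 3)               1111111111111111
step 7: r1 <- max(min(-4, 1), min(r2, -5)) 1111111111111111
step 8: eval (r2 <= (r1 % -2))       1111111111111111
step 9: r1 <- -8                     1111111111111111

Answer: 10 steps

r1: -8,-8,-8,-8,-8,-8,-8,-8,-8,-8,-8,-8,-8,-8,-8,-8
r2: 1,1,1,1,1,1,1,1,1,1,1,1,1,1,1,1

steps = 10; useful = 160; efficiency = 160/160 = 1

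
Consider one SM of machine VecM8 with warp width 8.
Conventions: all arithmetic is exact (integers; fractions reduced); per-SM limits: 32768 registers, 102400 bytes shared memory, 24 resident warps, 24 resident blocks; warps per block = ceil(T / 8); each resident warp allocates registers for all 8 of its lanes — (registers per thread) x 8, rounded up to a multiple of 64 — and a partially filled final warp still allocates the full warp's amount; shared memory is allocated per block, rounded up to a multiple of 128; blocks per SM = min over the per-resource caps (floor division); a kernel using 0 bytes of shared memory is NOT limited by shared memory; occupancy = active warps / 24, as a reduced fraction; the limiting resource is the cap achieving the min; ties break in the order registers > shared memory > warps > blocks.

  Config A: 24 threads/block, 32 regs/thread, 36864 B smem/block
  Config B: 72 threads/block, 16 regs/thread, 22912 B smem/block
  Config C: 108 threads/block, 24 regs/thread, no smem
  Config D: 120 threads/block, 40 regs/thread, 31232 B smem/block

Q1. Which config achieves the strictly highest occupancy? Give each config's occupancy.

occupancies: A 1/4, B 3/4, C 7/12, D 5/8

Answer: B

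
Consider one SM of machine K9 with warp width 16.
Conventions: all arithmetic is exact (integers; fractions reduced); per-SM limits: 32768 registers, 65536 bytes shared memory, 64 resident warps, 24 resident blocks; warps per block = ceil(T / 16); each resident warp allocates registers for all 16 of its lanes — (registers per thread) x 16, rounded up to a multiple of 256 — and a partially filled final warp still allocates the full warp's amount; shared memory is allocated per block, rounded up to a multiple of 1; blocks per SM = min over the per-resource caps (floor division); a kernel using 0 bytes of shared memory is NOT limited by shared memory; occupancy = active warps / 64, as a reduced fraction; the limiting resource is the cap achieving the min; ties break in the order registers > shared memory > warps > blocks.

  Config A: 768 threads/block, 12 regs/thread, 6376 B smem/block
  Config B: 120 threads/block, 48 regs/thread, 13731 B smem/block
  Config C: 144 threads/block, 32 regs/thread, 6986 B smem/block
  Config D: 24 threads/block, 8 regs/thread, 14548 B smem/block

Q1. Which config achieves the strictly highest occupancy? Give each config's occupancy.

occupancies: A 3/4, B 1/2, C 63/64, D 1/8

Answer: C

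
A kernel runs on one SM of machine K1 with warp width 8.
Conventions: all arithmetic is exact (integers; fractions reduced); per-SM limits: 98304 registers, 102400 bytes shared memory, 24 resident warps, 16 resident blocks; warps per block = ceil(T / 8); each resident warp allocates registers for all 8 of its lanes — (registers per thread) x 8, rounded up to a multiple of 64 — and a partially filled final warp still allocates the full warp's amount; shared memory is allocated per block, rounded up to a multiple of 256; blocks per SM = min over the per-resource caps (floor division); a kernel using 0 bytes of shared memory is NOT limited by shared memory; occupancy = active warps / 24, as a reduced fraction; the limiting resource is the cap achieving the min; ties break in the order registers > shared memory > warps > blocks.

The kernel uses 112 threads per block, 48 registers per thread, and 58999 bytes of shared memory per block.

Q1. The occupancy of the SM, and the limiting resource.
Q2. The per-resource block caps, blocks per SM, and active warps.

Answer: occupancy 7/12, limited by shared memory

registers: 18 blocks
shared memory: 1 block
warps: 1 block
blocks: 16 blocks

Answer: 1 block, 14 active warps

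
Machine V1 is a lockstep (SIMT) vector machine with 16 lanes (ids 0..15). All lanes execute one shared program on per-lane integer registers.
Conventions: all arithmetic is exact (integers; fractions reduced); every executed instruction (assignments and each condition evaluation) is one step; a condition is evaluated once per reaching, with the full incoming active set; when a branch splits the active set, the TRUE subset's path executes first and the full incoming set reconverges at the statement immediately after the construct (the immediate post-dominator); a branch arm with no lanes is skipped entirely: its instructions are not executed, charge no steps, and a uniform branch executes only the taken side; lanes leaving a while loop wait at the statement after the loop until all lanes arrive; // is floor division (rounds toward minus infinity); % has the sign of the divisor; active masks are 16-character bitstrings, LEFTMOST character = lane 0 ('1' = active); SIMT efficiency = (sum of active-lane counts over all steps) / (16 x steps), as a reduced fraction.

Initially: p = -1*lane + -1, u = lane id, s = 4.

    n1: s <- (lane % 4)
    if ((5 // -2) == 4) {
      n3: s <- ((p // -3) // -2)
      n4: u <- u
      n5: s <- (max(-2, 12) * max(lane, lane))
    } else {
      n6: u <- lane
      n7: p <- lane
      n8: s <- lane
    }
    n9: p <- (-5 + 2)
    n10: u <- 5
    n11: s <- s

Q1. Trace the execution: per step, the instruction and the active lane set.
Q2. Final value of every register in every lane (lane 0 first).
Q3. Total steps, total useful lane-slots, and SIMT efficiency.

step 0: s <- (lane % 4)              1111111111111111
step 1: eval ((5 // -2) == 4)        1111111111111111
step 2: u <- lane                    1111111111111111
step 3: p <- lane                    1111111111111111
step 4: s <- lane                    1111111111111111
step 5: p <- (-5 + 2)                1111111111111111
step 6: u <- 5                       1111111111111111
step 7: s <- s                       1111111111111111

Answer: 8 steps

p: -3,-3,-3,-3,-3,-3,-3,-3,-3,-3,-3,-3,-3,-3,-3,-3
u: 5,5,5,5,5,5,5,5,5,5,5,5,5,5,5,5
s: 0,1,2,3,4,5,6,7,8,9,10,11,12,13,14,15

steps = 8; useful = 128; efficiency = 128/128 = 1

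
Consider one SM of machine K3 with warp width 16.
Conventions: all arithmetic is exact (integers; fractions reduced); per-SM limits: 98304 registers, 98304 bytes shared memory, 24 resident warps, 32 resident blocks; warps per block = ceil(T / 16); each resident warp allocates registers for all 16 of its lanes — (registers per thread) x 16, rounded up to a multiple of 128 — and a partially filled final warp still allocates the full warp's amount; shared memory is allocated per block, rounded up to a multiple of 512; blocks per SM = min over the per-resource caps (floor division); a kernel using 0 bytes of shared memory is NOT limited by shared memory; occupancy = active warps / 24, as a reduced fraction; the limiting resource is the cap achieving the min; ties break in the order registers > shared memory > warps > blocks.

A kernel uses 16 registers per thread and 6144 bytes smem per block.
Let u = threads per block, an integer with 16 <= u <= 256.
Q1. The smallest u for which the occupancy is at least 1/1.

Answer: u = 17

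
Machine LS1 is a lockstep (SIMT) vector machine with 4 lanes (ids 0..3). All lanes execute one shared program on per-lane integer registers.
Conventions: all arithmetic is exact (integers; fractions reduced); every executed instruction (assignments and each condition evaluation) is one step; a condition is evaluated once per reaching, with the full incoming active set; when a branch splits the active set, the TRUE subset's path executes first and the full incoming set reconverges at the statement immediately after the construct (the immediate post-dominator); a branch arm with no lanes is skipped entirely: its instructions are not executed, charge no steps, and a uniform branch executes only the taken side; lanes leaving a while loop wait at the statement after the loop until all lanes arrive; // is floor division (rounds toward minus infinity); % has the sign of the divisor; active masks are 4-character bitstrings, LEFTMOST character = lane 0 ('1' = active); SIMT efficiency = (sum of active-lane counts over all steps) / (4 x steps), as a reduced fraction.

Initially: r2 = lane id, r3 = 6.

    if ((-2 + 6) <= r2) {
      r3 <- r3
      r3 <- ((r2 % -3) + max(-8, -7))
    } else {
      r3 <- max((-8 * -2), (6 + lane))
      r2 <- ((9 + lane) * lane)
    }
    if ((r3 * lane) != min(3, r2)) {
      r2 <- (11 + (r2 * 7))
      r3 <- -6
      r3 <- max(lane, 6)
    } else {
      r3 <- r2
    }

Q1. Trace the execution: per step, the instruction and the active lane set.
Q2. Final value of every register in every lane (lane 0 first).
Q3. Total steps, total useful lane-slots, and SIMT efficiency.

step 0: eval ((-2 + 6) <= r2)        1111
step 1: r3 <- max((-8 * -2), (6 + lane)) 1111
step 2: r2 <- ((9 + lane) * lane)    1111
step 3: eval ((r3 * lane) != min(3, r2)) 1111
step 4: r2 <- (11 + (r2 * 7))        0111
step 5: r3 <- -6                     0111
step 6: r3 <- max(lane, 6)           0111
step 7: r3 <- r2                     1000

Answer: 8 steps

r2: 0,81,165,263
r3: 0,6,6,6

steps = 8; useful = 26; efficiency = 26/32 = 13/16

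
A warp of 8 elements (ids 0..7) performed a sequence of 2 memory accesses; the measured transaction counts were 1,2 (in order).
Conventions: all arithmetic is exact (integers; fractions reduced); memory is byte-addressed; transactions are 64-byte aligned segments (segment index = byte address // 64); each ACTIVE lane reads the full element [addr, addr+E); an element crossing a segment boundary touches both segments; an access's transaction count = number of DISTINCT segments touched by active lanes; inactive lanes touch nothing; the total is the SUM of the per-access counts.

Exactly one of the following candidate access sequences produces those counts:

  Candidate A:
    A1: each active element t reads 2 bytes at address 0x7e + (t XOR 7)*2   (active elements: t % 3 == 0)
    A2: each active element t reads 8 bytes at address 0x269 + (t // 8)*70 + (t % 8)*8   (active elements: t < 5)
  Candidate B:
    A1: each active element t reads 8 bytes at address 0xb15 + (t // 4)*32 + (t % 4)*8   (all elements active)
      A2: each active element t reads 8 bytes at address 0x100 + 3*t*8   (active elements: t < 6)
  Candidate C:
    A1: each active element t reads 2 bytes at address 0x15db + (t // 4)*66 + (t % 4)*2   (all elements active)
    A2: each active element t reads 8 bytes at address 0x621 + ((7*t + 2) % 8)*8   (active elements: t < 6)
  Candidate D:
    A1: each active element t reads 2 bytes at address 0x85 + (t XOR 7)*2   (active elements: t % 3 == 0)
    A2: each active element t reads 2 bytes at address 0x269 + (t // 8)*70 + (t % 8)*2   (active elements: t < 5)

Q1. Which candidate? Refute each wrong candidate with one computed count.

B: A1 gives 2 transactions, not 1
C: A1 gives 2 transactions, not 1
D: A2 gives 1 transaction, not 2
A: all counts match (1,2)

Answer: A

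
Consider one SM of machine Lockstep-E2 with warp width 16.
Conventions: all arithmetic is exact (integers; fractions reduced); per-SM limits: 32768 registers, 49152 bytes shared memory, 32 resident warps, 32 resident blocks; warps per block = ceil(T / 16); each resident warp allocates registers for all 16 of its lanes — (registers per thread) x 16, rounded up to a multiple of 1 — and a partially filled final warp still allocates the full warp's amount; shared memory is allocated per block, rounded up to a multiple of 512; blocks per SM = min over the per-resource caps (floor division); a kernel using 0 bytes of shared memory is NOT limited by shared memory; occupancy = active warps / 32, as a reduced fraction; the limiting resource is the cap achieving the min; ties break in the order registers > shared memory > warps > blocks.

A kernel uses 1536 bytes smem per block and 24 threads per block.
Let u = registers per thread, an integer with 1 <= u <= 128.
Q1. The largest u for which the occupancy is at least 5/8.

Answer: u = 102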